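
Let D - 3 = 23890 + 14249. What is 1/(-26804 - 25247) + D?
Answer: 1985329241/52051 ≈ 38142.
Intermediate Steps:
D = 38142 (D = 3 + (23890 + 14249) = 3 + 38139 = 38142)
1/(-26804 - 25247) + D = 1/(-26804 - 25247) + 38142 = 1/(-52051) + 38142 = -1/52051 + 38142 = 1985329241/52051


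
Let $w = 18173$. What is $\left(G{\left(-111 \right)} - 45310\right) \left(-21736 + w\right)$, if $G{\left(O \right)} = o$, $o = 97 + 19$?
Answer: $161026222$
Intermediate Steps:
$o = 116$
$G{\left(O \right)} = 116$
$\left(G{\left(-111 \right)} - 45310\right) \left(-21736 + w\right) = \left(116 - 45310\right) \left(-21736 + 18173\right) = \left(-45194\right) \left(-3563\right) = 161026222$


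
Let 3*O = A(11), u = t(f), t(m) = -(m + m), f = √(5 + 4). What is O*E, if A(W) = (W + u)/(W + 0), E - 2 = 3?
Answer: 25/33 ≈ 0.75758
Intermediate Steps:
f = 3 (f = √9 = 3)
E = 5 (E = 2 + 3 = 5)
t(m) = -2*m
u = -6 (u = -2*3 = -6)
A(W) = (-6 + W)/W (A(W) = (W - 6)/(W + 0) = (-6 + W)/W)
O = 5/33 (O = ((-6 + 11)/11)/3 = ((1/11)*5)/3 = (⅓)*(5/11) = 5/33 ≈ 0.15152)
O*E = (5/33)*5 = 25/33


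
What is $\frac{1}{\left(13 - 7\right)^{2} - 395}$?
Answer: $- \frac{1}{359} \approx -0.0027855$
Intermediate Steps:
$\frac{1}{\left(13 - 7\right)^{2} - 395} = \frac{1}{6^{2} - 395} = \frac{1}{36 - 395} = \frac{1}{-359} = - \frac{1}{359}$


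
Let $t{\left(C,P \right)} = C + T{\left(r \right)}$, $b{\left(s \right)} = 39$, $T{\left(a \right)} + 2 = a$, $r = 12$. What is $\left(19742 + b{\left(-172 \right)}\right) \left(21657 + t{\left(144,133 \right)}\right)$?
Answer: $431443391$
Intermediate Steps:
$T{\left(a \right)} = -2 + a$
$t{\left(C,P \right)} = 10 + C$ ($t{\left(C,P \right)} = C + \left(-2 + 12\right) = C + 10 = 10 + C$)
$\left(19742 + b{\left(-172 \right)}\right) \left(21657 + t{\left(144,133 \right)}\right) = \left(19742 + 39\right) \left(21657 + \left(10 + 144\right)\right) = 19781 \left(21657 + 154\right) = 19781 \cdot 21811 = 431443391$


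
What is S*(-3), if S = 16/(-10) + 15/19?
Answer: 231/95 ≈ 2.4316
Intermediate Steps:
S = -77/95 (S = 16*(-1/10) + 15*(1/19) = -8/5 + 15/19 = -77/95 ≈ -0.81053)
S*(-3) = -77/95*(-3) = 231/95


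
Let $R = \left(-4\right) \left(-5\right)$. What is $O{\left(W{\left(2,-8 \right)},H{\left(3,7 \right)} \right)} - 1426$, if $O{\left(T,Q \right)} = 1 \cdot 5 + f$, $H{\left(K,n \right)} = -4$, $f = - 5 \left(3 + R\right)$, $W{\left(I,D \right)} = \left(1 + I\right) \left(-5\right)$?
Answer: $-1536$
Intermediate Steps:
$W{\left(I,D \right)} = -5 - 5 I$
$R = 20$
$f = -115$ ($f = - 5 \left(3 + 20\right) = \left(-5\right) 23 = -115$)
$O{\left(T,Q \right)} = -110$ ($O{\left(T,Q \right)} = 1 \cdot 5 - 115 = 5 - 115 = -110$)
$O{\left(W{\left(2,-8 \right)},H{\left(3,7 \right)} \right)} - 1426 = -110 - 1426 = -1536$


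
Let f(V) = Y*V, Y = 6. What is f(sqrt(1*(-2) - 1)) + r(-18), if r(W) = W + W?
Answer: -36 + 6*I*sqrt(3) ≈ -36.0 + 10.392*I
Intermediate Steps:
r(W) = 2*W
f(V) = 6*V
f(sqrt(1*(-2) - 1)) + r(-18) = 6*sqrt(1*(-2) - 1) + 2*(-18) = 6*sqrt(-2 - 1) - 36 = 6*sqrt(-3) - 36 = 6*(I*sqrt(3)) - 36 = 6*I*sqrt(3) - 36 = -36 + 6*I*sqrt(3)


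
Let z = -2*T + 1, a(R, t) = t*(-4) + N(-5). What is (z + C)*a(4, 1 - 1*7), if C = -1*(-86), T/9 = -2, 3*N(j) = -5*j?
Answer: 3977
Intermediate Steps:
N(j) = -5*j/3 (N(j) = (-5*j)/3 = -5*j/3)
T = -18 (T = 9*(-2) = -18)
a(R, t) = 25/3 - 4*t (a(R, t) = t*(-4) - 5/3*(-5) = -4*t + 25/3 = 25/3 - 4*t)
C = 86
z = 37 (z = -2*(-18) + 1 = 36 + 1 = 37)
(z + C)*a(4, 1 - 1*7) = (37 + 86)*(25/3 - 4*(1 - 1*7)) = 123*(25/3 - 4*(1 - 7)) = 123*(25/3 - 4*(-6)) = 123*(25/3 + 24) = 123*(97/3) = 3977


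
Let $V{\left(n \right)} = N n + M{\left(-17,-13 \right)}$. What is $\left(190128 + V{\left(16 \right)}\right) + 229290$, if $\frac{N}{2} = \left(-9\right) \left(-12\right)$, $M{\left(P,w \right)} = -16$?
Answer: $422858$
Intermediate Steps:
$N = 216$ ($N = 2 \left(\left(-9\right) \left(-12\right)\right) = 2 \cdot 108 = 216$)
$V{\left(n \right)} = -16 + 216 n$ ($V{\left(n \right)} = 216 n - 16 = -16 + 216 n$)
$\left(190128 + V{\left(16 \right)}\right) + 229290 = \left(190128 + \left(-16 + 216 \cdot 16\right)\right) + 229290 = \left(190128 + \left(-16 + 3456\right)\right) + 229290 = \left(190128 + 3440\right) + 229290 = 193568 + 229290 = 422858$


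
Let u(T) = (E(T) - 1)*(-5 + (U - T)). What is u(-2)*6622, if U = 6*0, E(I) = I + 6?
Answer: -59598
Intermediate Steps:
E(I) = 6 + I
U = 0
u(T) = (-5 - T)*(5 + T) (u(T) = ((6 + T) - 1)*(-5 + (0 - T)) = (5 + T)*(-5 - T) = (-5 - T)*(5 + T))
u(-2)*6622 = (-25 - 1*(-2)**2 - 10*(-2))*6622 = (-25 - 1*4 + 20)*6622 = (-25 - 4 + 20)*6622 = -9*6622 = -59598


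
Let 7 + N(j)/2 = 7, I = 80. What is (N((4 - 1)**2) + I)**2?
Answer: 6400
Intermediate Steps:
N(j) = 0 (N(j) = -14 + 2*7 = -14 + 14 = 0)
(N((4 - 1)**2) + I)**2 = (0 + 80)**2 = 80**2 = 6400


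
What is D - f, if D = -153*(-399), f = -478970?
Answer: 540017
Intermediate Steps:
D = 61047
D - f = 61047 - 1*(-478970) = 61047 + 478970 = 540017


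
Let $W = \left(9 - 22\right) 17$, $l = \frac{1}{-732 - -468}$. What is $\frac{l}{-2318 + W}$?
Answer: $\frac{1}{670296} \approx 1.4919 \cdot 10^{-6}$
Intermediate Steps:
$l = - \frac{1}{264}$ ($l = \frac{1}{-732 + 468} = \frac{1}{-264} = - \frac{1}{264} \approx -0.0037879$)
$W = -221$ ($W = \left(-13\right) 17 = -221$)
$\frac{l}{-2318 + W} = \frac{1}{-2318 - 221} \left(- \frac{1}{264}\right) = \frac{1}{-2539} \left(- \frac{1}{264}\right) = \left(- \frac{1}{2539}\right) \left(- \frac{1}{264}\right) = \frac{1}{670296}$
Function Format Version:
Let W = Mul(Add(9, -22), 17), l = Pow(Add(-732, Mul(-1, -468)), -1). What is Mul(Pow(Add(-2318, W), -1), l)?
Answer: Rational(1, 670296) ≈ 1.4919e-6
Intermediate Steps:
l = Rational(-1, 264) (l = Pow(Add(-732, 468), -1) = Pow(-264, -1) = Rational(-1, 264) ≈ -0.0037879)
W = -221 (W = Mul(-13, 17) = -221)
Mul(Pow(Add(-2318, W), -1), l) = Mul(Pow(Add(-2318, -221), -1), Rational(-1, 264)) = Mul(Pow(-2539, -1), Rational(-1, 264)) = Mul(Rational(-1, 2539), Rational(-1, 264)) = Rational(1, 670296)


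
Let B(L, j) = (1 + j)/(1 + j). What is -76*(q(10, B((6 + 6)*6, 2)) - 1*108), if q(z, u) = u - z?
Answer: 8892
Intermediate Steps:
B(L, j) = 1
-76*(q(10, B((6 + 6)*6, 2)) - 1*108) = -76*((1 - 1*10) - 1*108) = -76*((1 - 10) - 108) = -76*(-9 - 108) = -76*(-117) = 8892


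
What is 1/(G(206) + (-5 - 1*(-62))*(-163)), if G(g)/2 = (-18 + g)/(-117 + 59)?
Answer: -29/269627 ≈ -0.00010756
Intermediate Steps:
G(g) = 18/29 - g/29 (G(g) = 2*((-18 + g)/(-117 + 59)) = 2*((-18 + g)/(-58)) = 2*((-18 + g)*(-1/58)) = 2*(9/29 - g/58) = 18/29 - g/29)
1/(G(206) + (-5 - 1*(-62))*(-163)) = 1/((18/29 - 1/29*206) + (-5 - 1*(-62))*(-163)) = 1/((18/29 - 206/29) + (-5 + 62)*(-163)) = 1/(-188/29 + 57*(-163)) = 1/(-188/29 - 9291) = 1/(-269627/29) = -29/269627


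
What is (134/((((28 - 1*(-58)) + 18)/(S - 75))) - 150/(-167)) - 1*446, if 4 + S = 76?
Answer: -3898831/8684 ≈ -448.97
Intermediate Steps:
S = 72 (S = -4 + 76 = 72)
(134/((((28 - 1*(-58)) + 18)/(S - 75))) - 150/(-167)) - 1*446 = (134/((((28 - 1*(-58)) + 18)/(72 - 75))) - 150/(-167)) - 1*446 = (134/((((28 + 58) + 18)/(-3))) - 150*(-1/167)) - 446 = (134/(((86 + 18)*(-⅓))) + 150/167) - 446 = (134/((104*(-⅓))) + 150/167) - 446 = (134/(-104/3) + 150/167) - 446 = (134*(-3/104) + 150/167) - 446 = (-201/52 + 150/167) - 446 = -25767/8684 - 446 = -3898831/8684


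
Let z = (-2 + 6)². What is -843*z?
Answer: -13488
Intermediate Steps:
z = 16 (z = 4² = 16)
-843*z = -843*16 = -13488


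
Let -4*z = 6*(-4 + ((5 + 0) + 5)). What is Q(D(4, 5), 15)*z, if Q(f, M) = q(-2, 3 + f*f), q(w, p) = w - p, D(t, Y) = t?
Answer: 189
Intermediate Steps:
Q(f, M) = -5 - f**2 (Q(f, M) = -2 - (3 + f*f) = -2 - (3 + f**2) = -2 + (-3 - f**2) = -5 - f**2)
z = -9 (z = -3*(-4 + ((5 + 0) + 5))/2 = -3*(-4 + (5 + 5))/2 = -3*(-4 + 10)/2 = -3*6/2 = -1/4*36 = -9)
Q(D(4, 5), 15)*z = (-5 - 1*4**2)*(-9) = (-5 - 1*16)*(-9) = (-5 - 16)*(-9) = -21*(-9) = 189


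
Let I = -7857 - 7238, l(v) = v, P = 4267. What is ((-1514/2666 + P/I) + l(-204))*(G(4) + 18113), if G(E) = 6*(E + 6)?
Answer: -74907804195318/20121635 ≈ -3.7227e+6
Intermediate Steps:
I = -15095
G(E) = 36 + 6*E (G(E) = 6*(6 + E) = 36 + 6*E)
((-1514/2666 + P/I) + l(-204))*(G(4) + 18113) = ((-1514/2666 + 4267/(-15095)) - 204)*((36 + 6*4) + 18113) = ((-1514*1/2666 + 4267*(-1/15095)) - 204)*((36 + 24) + 18113) = ((-757/1333 - 4267/15095) - 204)*(60 + 18113) = (-17114826/20121635 - 204)*18173 = -4121928366/20121635*18173 = -74907804195318/20121635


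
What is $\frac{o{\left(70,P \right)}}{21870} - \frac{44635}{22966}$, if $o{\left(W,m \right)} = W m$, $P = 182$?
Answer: $- \frac{68358061}{50226642} \approx -1.361$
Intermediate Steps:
$\frac{o{\left(70,P \right)}}{21870} - \frac{44635}{22966} = \frac{70 \cdot 182}{21870} - \frac{44635}{22966} = 12740 \cdot \frac{1}{21870} - \frac{44635}{22966} = \frac{1274}{2187} - \frac{44635}{22966} = - \frac{68358061}{50226642}$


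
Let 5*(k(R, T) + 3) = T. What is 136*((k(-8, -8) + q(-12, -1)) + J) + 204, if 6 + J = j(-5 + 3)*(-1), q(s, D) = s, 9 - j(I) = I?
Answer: -21828/5 ≈ -4365.6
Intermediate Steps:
j(I) = 9 - I
J = -17 (J = -6 + (9 - (-5 + 3))*(-1) = -6 + (9 - 1*(-2))*(-1) = -6 + (9 + 2)*(-1) = -6 + 11*(-1) = -6 - 11 = -17)
k(R, T) = -3 + T/5
136*((k(-8, -8) + q(-12, -1)) + J) + 204 = 136*(((-3 + (⅕)*(-8)) - 12) - 17) + 204 = 136*(((-3 - 8/5) - 12) - 17) + 204 = 136*((-23/5 - 12) - 17) + 204 = 136*(-83/5 - 17) + 204 = 136*(-168/5) + 204 = -22848/5 + 204 = -21828/5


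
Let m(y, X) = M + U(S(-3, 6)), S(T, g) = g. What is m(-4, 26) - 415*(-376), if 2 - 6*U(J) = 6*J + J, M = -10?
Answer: 468070/3 ≈ 1.5602e+5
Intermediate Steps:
U(J) = 1/3 - 7*J/6 (U(J) = 1/3 - (6*J + J)/6 = 1/3 - 7*J/6)
m(y, X) = -50/3 (m(y, X) = -10 + (1/3 - 7/6*6) = -10 + (1/3 - 7) = -10 - 20/3 = -50/3)
m(-4, 26) - 415*(-376) = -50/3 - 415*(-376) = -50/3 + 156040 = 468070/3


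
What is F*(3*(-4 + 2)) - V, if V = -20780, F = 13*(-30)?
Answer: 23120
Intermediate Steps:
F = -390
F*(3*(-4 + 2)) - V = -1170*(-4 + 2) - 1*(-20780) = -1170*(-2) + 20780 = -390*(-6) + 20780 = 2340 + 20780 = 23120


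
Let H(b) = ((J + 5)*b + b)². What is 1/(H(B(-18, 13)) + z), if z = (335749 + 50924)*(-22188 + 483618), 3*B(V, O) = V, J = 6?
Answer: 1/178422527574 ≈ 5.6047e-12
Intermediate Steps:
B(V, O) = V/3
z = 178422522390 (z = 386673*461430 = 178422522390)
H(b) = 144*b² (H(b) = ((6 + 5)*b + b)² = (11*b + b)² = (12*b)² = 144*b²)
1/(H(B(-18, 13)) + z) = 1/(144*((⅓)*(-18))² + 178422522390) = 1/(144*(-6)² + 178422522390) = 1/(144*36 + 178422522390) = 1/(5184 + 178422522390) = 1/178422527574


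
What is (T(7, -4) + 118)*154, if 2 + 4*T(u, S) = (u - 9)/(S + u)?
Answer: 54208/3 ≈ 18069.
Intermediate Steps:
T(u, S) = -1/2 + (-9 + u)/(4*(S + u)) (T(u, S) = -1/2 + ((u - 9)/(S + u))/4 = -1/2 + ((-9 + u)/(S + u))/4 = -1/2 + (-9 + u)/(4*(S + u)))
(T(7, -4) + 118)*154 = ((-9 - 1*7 - 2*(-4))/(4*(-4 + 7)) + 118)*154 = ((1/4)*(-9 - 7 + 8)/3 + 118)*154 = ((1/4)*(1/3)*(-8) + 118)*154 = (-2/3 + 118)*154 = (352/3)*154 = 54208/3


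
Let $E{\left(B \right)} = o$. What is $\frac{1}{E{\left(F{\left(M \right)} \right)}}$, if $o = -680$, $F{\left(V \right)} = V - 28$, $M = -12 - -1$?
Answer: $- \frac{1}{680} \approx -0.0014706$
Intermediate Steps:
$M = -11$ ($M = -12 + 1 = -11$)
$F{\left(V \right)} = -28 + V$
$E{\left(B \right)} = -680$
$\frac{1}{E{\left(F{\left(M \right)} \right)}} = \frac{1}{-680} = - \frac{1}{680}$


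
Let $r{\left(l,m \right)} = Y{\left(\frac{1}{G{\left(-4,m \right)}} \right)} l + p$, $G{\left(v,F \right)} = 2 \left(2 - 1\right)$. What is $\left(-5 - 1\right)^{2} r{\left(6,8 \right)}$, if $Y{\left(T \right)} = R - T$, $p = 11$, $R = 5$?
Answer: $1368$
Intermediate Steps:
$G{\left(v,F \right)} = 2$ ($G{\left(v,F \right)} = 2 \cdot 1 = 2$)
$Y{\left(T \right)} = 5 - T$
$r{\left(l,m \right)} = 11 + \frac{9 l}{2}$ ($r{\left(l,m \right)} = \left(5 - \frac{1}{2}\right) l + 11 = \frac{9 l}{2} + 11 = 11 + \frac{9 l}{2}$)
$\left(-5 - 1\right)^{2} r{\left(6,8 \right)} = \left(-5 - 1\right)^{2} \left(11 + \frac{9}{2} \cdot 6\right) = \left(-6\right)^{2} \left(11 + 27\right) = 36 \cdot 38 = 1368$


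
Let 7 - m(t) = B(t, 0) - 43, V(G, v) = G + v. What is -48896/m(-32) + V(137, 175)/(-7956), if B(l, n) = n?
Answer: -1246898/1275 ≈ -977.96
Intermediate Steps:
m(t) = 50 (m(t) = 7 - (0 - 43) = 7 - 1*(-43) = 7 + 43 = 50)
-48896/m(-32) + V(137, 175)/(-7956) = -48896/50 + (137 + 175)/(-7956) = -48896*1/50 + 312*(-1/7956) = -24448/25 - 2/51 = -1246898/1275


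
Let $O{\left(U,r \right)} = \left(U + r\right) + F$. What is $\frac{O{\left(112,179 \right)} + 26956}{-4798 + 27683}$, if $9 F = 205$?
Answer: $\frac{245428}{205965} \approx 1.1916$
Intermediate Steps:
$F = \frac{205}{9}$ ($F = \frac{1}{9} \cdot 205 = \frac{205}{9} \approx 22.778$)
$O{\left(U,r \right)} = \frac{205}{9} + U + r$ ($O{\left(U,r \right)} = \left(U + r\right) + \frac{205}{9} = \frac{205}{9} + U + r$)
$\frac{O{\left(112,179 \right)} + 26956}{-4798 + 27683} = \frac{\left(\frac{205}{9} + 112 + 179\right) + 26956}{-4798 + 27683} = \frac{\frac{2824}{9} + 26956}{22885} = \frac{245428}{9} \cdot \frac{1}{22885} = \frac{245428}{205965}$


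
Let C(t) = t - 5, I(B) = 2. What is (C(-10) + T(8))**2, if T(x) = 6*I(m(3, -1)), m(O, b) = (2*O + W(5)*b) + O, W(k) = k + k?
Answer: 9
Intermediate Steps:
W(k) = 2*k
m(O, b) = 3*O + 10*b (m(O, b) = (2*O + (2*5)*b) + O = (2*O + 10*b) + O = 3*O + 10*b)
C(t) = -5 + t
T(x) = 12 (T(x) = 6*2 = 12)
(C(-10) + T(8))**2 = ((-5 - 10) + 12)**2 = (-15 + 12)**2 = (-3)**2 = 9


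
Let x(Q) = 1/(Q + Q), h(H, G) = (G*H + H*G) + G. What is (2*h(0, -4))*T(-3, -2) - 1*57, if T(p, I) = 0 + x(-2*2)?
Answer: -56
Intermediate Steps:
h(H, G) = G + 2*G*H (h(H, G) = (G*H + G*H) + G = 2*G*H + G = G + 2*G*H)
x(Q) = 1/(2*Q)
T(p, I) = -⅛ (T(p, I) = 0 + 1/(2*((-2*2))) = 0 + (½)/(-4) = 0 + (½)*(-¼) = 0 - ⅛ = -⅛)
(2*h(0, -4))*T(-3, -2) - 1*57 = (2*(-4*(1 + 2*0)))*(-⅛) - 1*57 = (2*(-4*(1 + 0)))*(-⅛) - 57 = (2*(-4*1))*(-⅛) - 57 = (2*(-4))*(-⅛) - 57 = -8*(-⅛) - 57 = 1 - 57 = -56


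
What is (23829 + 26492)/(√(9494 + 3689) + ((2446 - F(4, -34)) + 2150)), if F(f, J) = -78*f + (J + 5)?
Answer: 248434777/24360786 - 50321*√13183/24360786 ≈ 9.9610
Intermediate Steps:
F(f, J) = 5 + J - 78*f (F(f, J) = -78*f + (5 + J) = 5 + J - 78*f)
(23829 + 26492)/(√(9494 + 3689) + ((2446 - F(4, -34)) + 2150)) = (23829 + 26492)/(√(9494 + 3689) + ((2446 - (5 - 34 - 78*4)) + 2150)) = 50321/(√13183 + ((2446 - (5 - 34 - 312)) + 2150)) = 50321/(√13183 + ((2446 - 1*(-341)) + 2150)) = 50321/(√13183 + ((2446 + 341) + 2150)) = 50321/(√13183 + (2787 + 2150)) = 50321/(√13183 + 4937) = 50321/(4937 + √13183)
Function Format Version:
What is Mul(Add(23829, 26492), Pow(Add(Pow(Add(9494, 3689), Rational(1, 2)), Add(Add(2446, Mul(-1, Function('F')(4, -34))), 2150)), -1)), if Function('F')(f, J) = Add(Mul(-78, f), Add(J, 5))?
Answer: Add(Rational(248434777, 24360786), Mul(Rational(-50321, 24360786), Pow(13183, Rational(1, 2)))) ≈ 9.9610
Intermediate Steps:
Function('F')(f, J) = Add(5, J, Mul(-78, f)) (Function('F')(f, J) = Add(Mul(-78, f), Add(5, J)) = Add(5, J, Mul(-78, f)))
Mul(Add(23829, 26492), Pow(Add(Pow(Add(9494, 3689), Rational(1, 2)), Add(Add(2446, Mul(-1, Function('F')(4, -34))), 2150)), -1)) = Mul(Add(23829, 26492), Pow(Add(Pow(Add(9494, 3689), Rational(1, 2)), Add(Add(2446, Mul(-1, Add(5, -34, Mul(-78, 4)))), 2150)), -1)) = Mul(50321, Pow(Add(Pow(13183, Rational(1, 2)), Add(Add(2446, Mul(-1, Add(5, -34, -312))), 2150)), -1)) = Mul(50321, Pow(Add(Pow(13183, Rational(1, 2)), Add(Add(2446, Mul(-1, -341)), 2150)), -1)) = Mul(50321, Pow(Add(Pow(13183, Rational(1, 2)), Add(Add(2446, 341), 2150)), -1)) = Mul(50321, Pow(Add(Pow(13183, Rational(1, 2)), Add(2787, 2150)), -1)) = Mul(50321, Pow(Add(Pow(13183, Rational(1, 2)), 4937), -1)) = Mul(50321, Pow(Add(4937, Pow(13183, Rational(1, 2))), -1))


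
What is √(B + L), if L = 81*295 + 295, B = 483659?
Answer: √507849 ≈ 712.63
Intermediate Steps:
L = 24190 (L = 23895 + 295 = 24190)
√(B + L) = √(483659 + 24190) = √507849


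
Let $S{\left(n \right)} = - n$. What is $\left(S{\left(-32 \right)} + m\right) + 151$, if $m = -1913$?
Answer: $-1730$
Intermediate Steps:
$\left(S{\left(-32 \right)} + m\right) + 151 = \left(\left(-1\right) \left(-32\right) - 1913\right) + 151 = \left(32 - 1913\right) + 151 = -1881 + 151 = -1730$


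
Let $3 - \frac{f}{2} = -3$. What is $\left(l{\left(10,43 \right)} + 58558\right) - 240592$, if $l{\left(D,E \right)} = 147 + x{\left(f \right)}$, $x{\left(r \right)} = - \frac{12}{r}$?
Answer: $-181888$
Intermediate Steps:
$f = 12$ ($f = 6 - -6 = 6 + 6 = 12$)
$l{\left(D,E \right)} = 146$ ($l{\left(D,E \right)} = 147 - \frac{12}{12} = 147 - 1 = 146$)
$\left(l{\left(10,43 \right)} + 58558\right) - 240592 = \left(146 + 58558\right) - 240592 = 58704 - 240592 = -181888$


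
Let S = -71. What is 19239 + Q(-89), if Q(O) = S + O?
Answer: 19079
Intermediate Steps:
Q(O) = -71 + O
19239 + Q(-89) = 19239 + (-71 - 89) = 19239 - 160 = 19079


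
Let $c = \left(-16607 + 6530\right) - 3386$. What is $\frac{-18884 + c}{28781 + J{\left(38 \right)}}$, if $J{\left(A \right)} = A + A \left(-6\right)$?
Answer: $- \frac{32347}{28591} \approx -1.1314$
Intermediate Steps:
$J{\left(A \right)} = - 5 A$ ($J{\left(A \right)} = A - 6 A = - 5 A$)
$c = -13463$ ($c = -10077 - 3386 = -13463$)
$\frac{-18884 + c}{28781 + J{\left(38 \right)}} = \frac{-18884 - 13463}{28781 - 190} = - \frac{32347}{28781 - 190} = - \frac{32347}{28591}$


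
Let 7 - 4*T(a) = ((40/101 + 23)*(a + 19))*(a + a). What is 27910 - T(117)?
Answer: 86475045/404 ≈ 2.1405e+5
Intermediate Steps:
T(a) = 7/4 - a*(44897/101 + 2363*a/101)/2 (T(a) = 7/4 - (40/101 + 23)*(a + 19)*(a + a)/4 = 7/4 - (40*(1/101) + 23)*(19 + a)*2*a/4 = 7/4 - (40/101 + 23)*(19 + a)*2*a/4 = 7/4 - 2363*(19 + a)/101*2*a/4 = 7/4 - (44897/101 + 2363*a/101)*2*a/4 = 7/4 - a*(44897/101 + 2363*a/101)/2)
27910 - T(117) = 27910 - (7/4 - 44897/202*117 - 2363/202*117²) = 27910 - (7/4 - 5252949/202 - 2363/202*13689) = 27910 - (7/4 - 5252949/202 - 32347107/202) = 27910 - 1*(-75199405/404) = 27910 + 75199405/404 = 86475045/404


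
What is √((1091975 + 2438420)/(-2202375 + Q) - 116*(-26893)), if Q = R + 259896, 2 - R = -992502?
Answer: √112611065509310095/189995 ≈ 1766.2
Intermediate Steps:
R = 992504 (R = 2 - 1*(-992502) = 2 + 992502 = 992504)
Q = 1252400 (Q = 992504 + 259896 = 1252400)
√((1091975 + 2438420)/(-2202375 + Q) - 116*(-26893)) = √((1091975 + 2438420)/(-2202375 + 1252400) - 116*(-26893)) = √(3530395/(-949975) + 3119588) = √(3530395*(-1/949975) + 3119588) = √(-706079/189995 + 3119588) = √(592705415981/189995) = √112611065509310095/189995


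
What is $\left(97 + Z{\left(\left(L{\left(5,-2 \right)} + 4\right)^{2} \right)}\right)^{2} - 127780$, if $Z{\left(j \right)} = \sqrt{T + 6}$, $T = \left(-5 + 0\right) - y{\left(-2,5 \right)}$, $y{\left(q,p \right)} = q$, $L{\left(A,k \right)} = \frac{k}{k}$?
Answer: $-118368 + 194 \sqrt{3} \approx -1.1803 \cdot 10^{5}$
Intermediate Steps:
$L{\left(A,k \right)} = 1$
$T = -3$ ($T = \left(-5 + 0\right) - -2 = -5 + 2 = -3$)
$Z{\left(j \right)} = \sqrt{3}$ ($Z{\left(j \right)} = \sqrt{-3 + 6} = \sqrt{3}$)
$\left(97 + Z{\left(\left(L{\left(5,-2 \right)} + 4\right)^{2} \right)}\right)^{2} - 127780 = \left(97 + \sqrt{3}\right)^{2} - 127780 = -127780 + \left(97 + \sqrt{3}\right)^{2}$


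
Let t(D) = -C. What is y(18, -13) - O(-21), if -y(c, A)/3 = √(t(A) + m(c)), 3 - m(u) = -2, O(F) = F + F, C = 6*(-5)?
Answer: 42 - 3*√35 ≈ 24.252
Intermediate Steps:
C = -30
O(F) = 2*F
m(u) = 5 (m(u) = 3 - 1*(-2) = 3 + 2 = 5)
t(D) = 30 (t(D) = -1*(-30) = 30)
y(c, A) = -3*√35 (y(c, A) = -3*√(30 + 5) = -3*√35)
y(18, -13) - O(-21) = -3*√35 - 2*(-21) = -3*√35 - 1*(-42) = -3*√35 + 42 = 42 - 3*√35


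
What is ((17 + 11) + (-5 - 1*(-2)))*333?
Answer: 8325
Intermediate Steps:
((17 + 11) + (-5 - 1*(-2)))*333 = (28 + (-5 + 2))*333 = (28 - 3)*333 = 25*333 = 8325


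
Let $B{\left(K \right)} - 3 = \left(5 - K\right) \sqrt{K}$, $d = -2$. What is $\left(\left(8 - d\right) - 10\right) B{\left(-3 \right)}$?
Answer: $0$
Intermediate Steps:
$B{\left(K \right)} = 3 + \sqrt{K} \left(5 - K\right)$ ($B{\left(K \right)} = 3 + \left(5 - K\right) \sqrt{K} = 3 + \sqrt{K} \left(5 - K\right)$)
$\left(\left(8 - d\right) - 10\right) B{\left(-3 \right)} = \left(\left(8 - -2\right) - 10\right) \left(3 - \left(-3\right)^{\frac{3}{2}} + 5 \sqrt{-3}\right) = \left(\left(8 + 2\right) - 10\right) \left(3 - - 3 i \sqrt{3} + 5 i \sqrt{3}\right) = \left(10 - 10\right) \left(3 + 3 i \sqrt{3} + 5 i \sqrt{3}\right) = 0 \left(3 + 8 i \sqrt{3}\right) = 0$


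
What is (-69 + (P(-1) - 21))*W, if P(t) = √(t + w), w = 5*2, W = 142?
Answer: -12354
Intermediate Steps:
w = 10
P(t) = √(10 + t) (P(t) = √(t + 10) = √(10 + t))
(-69 + (P(-1) - 21))*W = (-69 + (√(10 - 1) - 21))*142 = (-69 + (√9 - 21))*142 = (-69 + (3 - 21))*142 = (-69 - 18)*142 = -87*142 = -12354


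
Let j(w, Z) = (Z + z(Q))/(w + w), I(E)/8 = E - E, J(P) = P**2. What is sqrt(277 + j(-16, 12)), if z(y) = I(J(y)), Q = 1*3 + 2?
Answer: sqrt(4426)/4 ≈ 16.632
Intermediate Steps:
Q = 5 (Q = 3 + 2 = 5)
I(E) = 0 (I(E) = 8*(E - E) = 8*0 = 0)
z(y) = 0
j(w, Z) = Z/(2*w) (j(w, Z) = (Z + 0)/(w + w) = Z/((2*w)) = Z*(1/(2*w)) = Z/(2*w))
sqrt(277 + j(-16, 12)) = sqrt(277 + (1/2)*12/(-16)) = sqrt(277 + (1/2)*12*(-1/16)) = sqrt(277 - 3/8) = sqrt(2213/8) = sqrt(4426)/4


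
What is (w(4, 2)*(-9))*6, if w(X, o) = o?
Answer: -108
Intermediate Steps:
(w(4, 2)*(-9))*6 = (2*(-9))*6 = -18*6 = -108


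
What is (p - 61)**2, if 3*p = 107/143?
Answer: 679227844/184041 ≈ 3690.6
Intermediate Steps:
p = 107/429 (p = (107/143)/3 = (107*(1/143))/3 = (1/3)*(107/143) = 107/429 ≈ 0.24942)
(p - 61)**2 = (107/429 - 61)**2 = (-26062/429)**2 = 679227844/184041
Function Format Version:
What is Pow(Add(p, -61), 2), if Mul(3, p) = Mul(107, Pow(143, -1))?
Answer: Rational(679227844, 184041) ≈ 3690.6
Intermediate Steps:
p = Rational(107, 429) (p = Mul(Rational(1, 3), Mul(107, Pow(143, -1))) = Mul(Rational(1, 3), Mul(107, Rational(1, 143))) = Mul(Rational(1, 3), Rational(107, 143)) = Rational(107, 429) ≈ 0.24942)
Pow(Add(p, -61), 2) = Pow(Add(Rational(107, 429), -61), 2) = Pow(Rational(-26062, 429), 2) = Rational(679227844, 184041)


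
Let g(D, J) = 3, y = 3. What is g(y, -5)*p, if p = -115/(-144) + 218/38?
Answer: 17881/912 ≈ 19.606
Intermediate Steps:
p = 17881/2736 (p = -115*(-1/144) + 218*(1/38) = 115/144 + 109/19 = 17881/2736 ≈ 6.5355)
g(y, -5)*p = 3*(17881/2736) = 17881/912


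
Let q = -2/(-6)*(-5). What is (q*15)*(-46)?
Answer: 1150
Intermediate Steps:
q = -5/3 (q = -2*(-1/6)*(-5) = (1/3)*(-5) = -5/3 ≈ -1.6667)
(q*15)*(-46) = -5/3*15*(-46) = -25*(-46) = 1150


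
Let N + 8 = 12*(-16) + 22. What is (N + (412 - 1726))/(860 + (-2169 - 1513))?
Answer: 746/1411 ≈ 0.52870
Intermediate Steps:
N = -178 (N = -8 + (12*(-16) + 22) = -8 + (-192 + 22) = -8 - 170 = -178)
(N + (412 - 1726))/(860 + (-2169 - 1513)) = (-178 + (412 - 1726))/(860 + (-2169 - 1513)) = (-178 - 1314)/(860 - 3682) = -1492/(-2822) = -1492*(-1/2822) = 746/1411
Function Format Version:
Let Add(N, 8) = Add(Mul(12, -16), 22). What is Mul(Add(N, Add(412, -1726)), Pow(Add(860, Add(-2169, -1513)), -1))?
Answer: Rational(746, 1411) ≈ 0.52870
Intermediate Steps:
N = -178 (N = Add(-8, Add(Mul(12, -16), 22)) = Add(-8, Add(-192, 22)) = Add(-8, -170) = -178)
Mul(Add(N, Add(412, -1726)), Pow(Add(860, Add(-2169, -1513)), -1)) = Mul(Add(-178, Add(412, -1726)), Pow(Add(860, Add(-2169, -1513)), -1)) = Mul(Add(-178, -1314), Pow(Add(860, -3682), -1)) = Mul(-1492, Pow(-2822, -1)) = Mul(-1492, Rational(-1, 2822)) = Rational(746, 1411)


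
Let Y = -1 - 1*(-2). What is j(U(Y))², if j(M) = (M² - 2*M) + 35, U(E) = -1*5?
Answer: 4900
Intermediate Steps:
Y = 1 (Y = -1 + 2 = 1)
U(E) = -5
j(M) = 35 + M² - 2*M
j(U(Y))² = (35 + (-5)² - 2*(-5))² = (35 + 25 + 10)² = 70² = 4900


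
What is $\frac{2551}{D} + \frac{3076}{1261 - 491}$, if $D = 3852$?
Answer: $\frac{6906511}{1483020} \approx 4.6571$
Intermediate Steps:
$\frac{2551}{D} + \frac{3076}{1261 - 491} = \frac{2551}{3852} + \frac{3076}{1261 - 491} = 2551 \cdot \frac{1}{3852} + \frac{3076}{1261 - 491} = \frac{2551}{3852} + \frac{3076}{770} = \frac{2551}{3852} + 3076 \cdot \frac{1}{770} = \frac{2551}{3852} + \frac{1538}{385} = \frac{6906511}{1483020}$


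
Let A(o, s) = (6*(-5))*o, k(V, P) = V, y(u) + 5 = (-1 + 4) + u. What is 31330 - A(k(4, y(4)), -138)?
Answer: 31450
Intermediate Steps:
y(u) = -2 + u (y(u) = -5 + ((-1 + 4) + u) = -5 + (3 + u) = -2 + u)
A(o, s) = -30*o
31330 - A(k(4, y(4)), -138) = 31330 - (-30)*4 = 31330 - 1*(-120) = 31330 + 120 = 31450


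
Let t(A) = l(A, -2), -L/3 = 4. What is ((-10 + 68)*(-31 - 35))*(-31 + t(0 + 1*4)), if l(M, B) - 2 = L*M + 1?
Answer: 290928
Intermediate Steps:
L = -12 (L = -3*4 = -12)
l(M, B) = 3 - 12*M (l(M, B) = 2 + (-12*M + 1) = 2 + (1 - 12*M) = 3 - 12*M)
t(A) = 3 - 12*A
((-10 + 68)*(-31 - 35))*(-31 + t(0 + 1*4)) = ((-10 + 68)*(-31 - 35))*(-31 + (3 - 12*(0 + 1*4))) = (58*(-66))*(-31 + (3 - 12*(0 + 4))) = -3828*(-31 + (3 - 12*4)) = -3828*(-31 + (3 - 48)) = -3828*(-31 - 45) = -3828*(-76) = 290928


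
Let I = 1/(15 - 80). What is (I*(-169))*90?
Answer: 234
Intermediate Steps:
I = -1/65 (I = 1/(-65) = -1/65 ≈ -0.015385)
(I*(-169))*90 = -1/65*(-169)*90 = (13/5)*90 = 234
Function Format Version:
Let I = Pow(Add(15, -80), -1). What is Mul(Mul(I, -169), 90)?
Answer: 234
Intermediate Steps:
I = Rational(-1, 65) (I = Pow(-65, -1) = Rational(-1, 65) ≈ -0.015385)
Mul(Mul(I, -169), 90) = Mul(Mul(Rational(-1, 65), -169), 90) = Mul(Rational(13, 5), 90) = 234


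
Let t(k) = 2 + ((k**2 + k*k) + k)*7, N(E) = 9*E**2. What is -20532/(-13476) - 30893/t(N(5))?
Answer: 1180676658/797697221 ≈ 1.4801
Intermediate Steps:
t(k) = 2 + 7*k + 14*k**2 (t(k) = 2 + ((k**2 + k**2) + k)*7 = 2 + (2*k**2 + k)*7 = 2 + (k + 2*k**2)*7 = 2 + (7*k + 14*k**2) = 2 + 7*k + 14*k**2)
-20532/(-13476) - 30893/t(N(5)) = -20532/(-13476) - 30893/(2 + 7*(9*5**2) + 14*(9*5**2)**2) = -20532*(-1/13476) - 30893/(2 + 7*(9*25) + 14*(9*25)**2) = 1711/1123 - 30893/(2 + 7*225 + 14*225**2) = 1711/1123 - 30893/(2 + 1575 + 14*50625) = 1711/1123 - 30893/(2 + 1575 + 708750) = 1711/1123 - 30893/710327 = 1180676658/797697221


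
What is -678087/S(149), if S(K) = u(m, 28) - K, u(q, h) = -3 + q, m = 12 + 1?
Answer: 678087/139 ≈ 4878.3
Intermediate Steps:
m = 13
S(K) = 10 - K (S(K) = (-3 + 13) - K = 10 - K)
-678087/S(149) = -678087/(10 - 1*149) = -678087/(10 - 149) = -678087/(-139) = -678087*(-1/139) = 678087/139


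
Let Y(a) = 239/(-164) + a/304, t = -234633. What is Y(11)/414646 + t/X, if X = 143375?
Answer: -1212620549219327/740983182796000 ≈ -1.6365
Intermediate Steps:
Y(a) = -239/164 + a/304 (Y(a) = 239*(-1/164) + a*(1/304) = -239/164 + a/304)
Y(11)/414646 + t/X = (-239/164 + (1/304)*11)/414646 - 234633/143375 = (-239/164 + 11/304)*(1/414646) - 234633*1/143375 = -17713/12464*1/414646 - 234633/143375 = -17713/5168147744 - 234633/143375 = -1212620549219327/740983182796000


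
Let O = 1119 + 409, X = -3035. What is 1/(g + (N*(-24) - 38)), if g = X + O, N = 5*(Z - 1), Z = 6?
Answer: -1/2145 ≈ -0.00046620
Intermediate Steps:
N = 25 (N = 5*(6 - 1) = 5*5 = 25)
O = 1528
g = -1507 (g = -3035 + 1528 = -1507)
1/(g + (N*(-24) - 38)) = 1/(-1507 + (25*(-24) - 38)) = 1/(-1507 + (-600 - 38)) = 1/(-1507 - 638) = 1/(-2145) = -1/2145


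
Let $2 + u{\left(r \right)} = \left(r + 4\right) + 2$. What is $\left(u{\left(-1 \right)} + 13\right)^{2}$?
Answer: $256$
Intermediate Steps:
$u{\left(r \right)} = 4 + r$ ($u{\left(r \right)} = -2 + \left(\left(r + 4\right) + 2\right) = -2 + \left(\left(4 + r\right) + 2\right) = -2 + \left(6 + r\right) = 4 + r$)
$\left(u{\left(-1 \right)} + 13\right)^{2} = \left(\left(4 - 1\right) + 13\right)^{2} = \left(3 + 13\right)^{2} = 16^{2} = 256$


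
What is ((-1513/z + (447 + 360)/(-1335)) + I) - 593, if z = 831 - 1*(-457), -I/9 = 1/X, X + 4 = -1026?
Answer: -35112558767/59035480 ≈ -594.77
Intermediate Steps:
X = -1030 (X = -4 - 1026 = -1030)
I = 9/1030 (I = -9/(-1030) = -9*(-1/1030) = 9/1030 ≈ 0.0087379)
z = 1288 (z = 831 + 457 = 1288)
((-1513/z + (447 + 360)/(-1335)) + I) - 593 = ((-1513/1288 + (447 + 360)/(-1335)) + 9/1030) - 593 = ((-1513*1/1288 + 807*(-1/1335)) + 9/1030) - 593 = ((-1513/1288 - 269/445) + 9/1030) - 593 = (-1019757/573160 + 9/1030) - 593 = -104519127/59035480 - 593 = -35112558767/59035480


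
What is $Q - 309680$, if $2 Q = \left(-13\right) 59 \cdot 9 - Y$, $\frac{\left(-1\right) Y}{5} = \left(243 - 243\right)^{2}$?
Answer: $- \frac{626263}{2} \approx -3.1313 \cdot 10^{5}$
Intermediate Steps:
$Y = 0$ ($Y = - 5 \left(243 - 243\right)^{2} = - 5 \cdot 0^{2} = \left(-5\right) 0 = 0$)
$Q = - \frac{6903}{2}$ ($Q = \frac{\left(-13\right) 59 \cdot 9 - 0}{2} = \frac{\left(-767\right) 9 + 0}{2} = \frac{-6903 + 0}{2} = \frac{1}{2} \left(-6903\right) = - \frac{6903}{2} \approx -3451.5$)
$Q - 309680 = - \frac{6903}{2} - 309680 = - \frac{626263}{2}$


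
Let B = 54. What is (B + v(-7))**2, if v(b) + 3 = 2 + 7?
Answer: 3600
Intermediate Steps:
v(b) = 6 (v(b) = -3 + (2 + 7) = -3 + 9 = 6)
(B + v(-7))**2 = (54 + 6)**2 = 60**2 = 3600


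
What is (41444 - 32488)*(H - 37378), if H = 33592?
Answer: -33907416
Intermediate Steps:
(41444 - 32488)*(H - 37378) = (41444 - 32488)*(33592 - 37378) = 8956*(-3786) = -33907416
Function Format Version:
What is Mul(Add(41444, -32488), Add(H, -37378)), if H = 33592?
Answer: -33907416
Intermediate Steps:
Mul(Add(41444, -32488), Add(H, -37378)) = Mul(Add(41444, -32488), Add(33592, -37378)) = Mul(8956, -3786) = -33907416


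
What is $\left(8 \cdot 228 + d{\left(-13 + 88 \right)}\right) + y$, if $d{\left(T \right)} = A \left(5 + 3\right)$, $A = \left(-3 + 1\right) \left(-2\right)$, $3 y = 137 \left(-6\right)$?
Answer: $1582$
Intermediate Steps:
$y = -274$ ($y = \frac{137 \left(-6\right)}{3} = \frac{1}{3} \left(-822\right) = -274$)
$A = 4$ ($A = \left(-2\right) \left(-2\right) = 4$)
$d{\left(T \right)} = 32$ ($d{\left(T \right)} = 4 \left(5 + 3\right) = 4 \cdot 8 = 32$)
$\left(8 \cdot 228 + d{\left(-13 + 88 \right)}\right) + y = \left(8 \cdot 228 + 32\right) - 274 = \left(1824 + 32\right) - 274 = 1856 - 274 = 1582$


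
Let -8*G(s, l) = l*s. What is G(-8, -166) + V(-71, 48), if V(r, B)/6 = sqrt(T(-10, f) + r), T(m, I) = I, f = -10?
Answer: -166 + 54*I ≈ -166.0 + 54.0*I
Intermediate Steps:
G(s, l) = -l*s/8
V(r, B) = 6*sqrt(-10 + r)
G(-8, -166) + V(-71, 48) = -1/8*(-166)*(-8) + 6*sqrt(-10 - 71) = -166 + 6*sqrt(-81) = -166 + 6*(9*I) = -166 + 54*I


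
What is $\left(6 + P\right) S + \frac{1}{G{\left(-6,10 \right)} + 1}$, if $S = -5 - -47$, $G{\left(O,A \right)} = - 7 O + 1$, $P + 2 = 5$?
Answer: $\frac{16633}{44} \approx 378.02$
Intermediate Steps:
$P = 3$ ($P = -2 + 5 = 3$)
$G{\left(O,A \right)} = 1 - 7 O$
$S = 42$ ($S = -5 + 47 = 42$)
$\left(6 + P\right) S + \frac{1}{G{\left(-6,10 \right)} + 1} = \left(6 + 3\right) 42 + \frac{1}{\left(1 - -42\right) + 1} = 9 \cdot 42 + \frac{1}{\left(1 + 42\right) + 1} = 378 + \frac{1}{43 + 1} = 378 + \frac{1}{44} = \frac{16633}{44}$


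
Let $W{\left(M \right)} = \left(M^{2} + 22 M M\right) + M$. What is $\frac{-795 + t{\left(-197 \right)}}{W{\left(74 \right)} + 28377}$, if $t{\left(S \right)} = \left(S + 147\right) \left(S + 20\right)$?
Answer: $\frac{8055}{154399} \approx 0.05217$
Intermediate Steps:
$t{\left(S \right)} = \left(20 + S\right) \left(147 + S\right)$ ($t{\left(S \right)} = \left(147 + S\right) \left(20 + S\right) = \left(20 + S\right) \left(147 + S\right)$)
$W{\left(M \right)} = M + 23 M^{2}$ ($W{\left(M \right)} = \left(M^{2} + 22 M^{2}\right) + M = 23 M^{2} + M = M + 23 M^{2}$)
$\frac{-795 + t{\left(-197 \right)}}{W{\left(74 \right)} + 28377} = \frac{-795 + \left(2940 + \left(-197\right)^{2} + 167 \left(-197\right)\right)}{74 \left(1 + 23 \cdot 74\right) + 28377} = \frac{-795 + \left(2940 + 38809 - 32899\right)}{74 \left(1 + 1702\right) + 28377} = \frac{-795 + 8850}{74 \cdot 1703 + 28377} = \frac{8055}{126022 + 28377} = \frac{8055}{154399}$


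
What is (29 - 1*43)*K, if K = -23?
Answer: 322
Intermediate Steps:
(29 - 1*43)*K = (29 - 1*43)*(-23) = (29 - 43)*(-23) = -14*(-23) = 322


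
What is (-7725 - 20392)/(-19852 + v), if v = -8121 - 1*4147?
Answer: 28117/32120 ≈ 0.87537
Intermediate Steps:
v = -12268 (v = -8121 - 4147 = -12268)
(-7725 - 20392)/(-19852 + v) = (-7725 - 20392)/(-19852 - 12268) = -28117/(-32120) = -28117*(-1/32120) = 28117/32120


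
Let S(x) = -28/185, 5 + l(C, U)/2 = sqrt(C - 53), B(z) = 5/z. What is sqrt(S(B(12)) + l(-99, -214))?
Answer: sqrt(-347430 + 136900*I*sqrt(38))/185 ≈ 2.8735 + 4.2905*I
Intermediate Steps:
l(C, U) = -10 + 2*sqrt(-53 + C) (l(C, U) = -10 + 2*sqrt(C - 53) = -10 + 2*sqrt(-53 + C))
S(x) = -28/185 (S(x) = -28*1/185 = -28/185)
sqrt(S(B(12)) + l(-99, -214)) = sqrt(-28/185 + (-10 + 2*sqrt(-53 - 99))) = sqrt(-28/185 + (-10 + 2*sqrt(-152))) = sqrt(-28/185 + (-10 + 2*(2*I*sqrt(38)))) = sqrt(-28/185 + (-10 + 4*I*sqrt(38))) = sqrt(-1878/185 + 4*I*sqrt(38))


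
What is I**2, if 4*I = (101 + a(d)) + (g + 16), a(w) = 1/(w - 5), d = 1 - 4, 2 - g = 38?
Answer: 418609/1024 ≈ 408.80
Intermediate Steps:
g = -36 (g = 2 - 1*38 = 2 - 38 = -36)
d = -3
a(w) = 1/(-5 + w)
I = 647/32 (I = ((101 + 1/(-5 - 3)) + (-36 + 16))/4 = ((101 + 1/(-8)) - 20)/4 = ((101 - 1/8) - 20)/4 = (807/8 - 20)/4 = (1/4)*(647/8) = 647/32 ≈ 20.219)
I**2 = (647/32)**2 = 418609/1024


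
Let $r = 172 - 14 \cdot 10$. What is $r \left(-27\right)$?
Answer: $-864$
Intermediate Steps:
$r = 32$ ($r = 172 - 140 = 32$)
$r \left(-27\right) = 32 \left(-27\right) = -864$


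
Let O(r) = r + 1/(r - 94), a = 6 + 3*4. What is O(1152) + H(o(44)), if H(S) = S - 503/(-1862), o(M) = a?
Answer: 576357339/492499 ≈ 1170.3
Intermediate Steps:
a = 18 (a = 6 + 12 = 18)
o(M) = 18
H(S) = 503/1862 + S (H(S) = S - 503*(-1/1862) = S + 503/1862 = 503/1862 + S)
O(r) = r + 1/(-94 + r)
O(1152) + H(o(44)) = (1 + 1152**2 - 94*1152)/(-94 + 1152) + (503/1862 + 18) = (1 + 1327104 - 108288)/1058 + 34019/1862 = (1/1058)*1218817 + 34019/1862 = 1218817/1058 + 34019/1862 = 576357339/492499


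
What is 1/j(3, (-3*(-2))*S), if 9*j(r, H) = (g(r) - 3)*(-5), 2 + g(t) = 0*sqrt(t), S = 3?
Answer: 9/25 ≈ 0.36000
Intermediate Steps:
g(t) = -2 (g(t) = -2 + 0*sqrt(t) = -2 + 0 = -2)
j(r, H) = 25/9 (j(r, H) = ((-2 - 3)*(-5))/9 = (-5*(-5))/9 = (1/9)*25 = 25/9)
1/j(3, (-3*(-2))*S) = 1/(25/9) = 9/25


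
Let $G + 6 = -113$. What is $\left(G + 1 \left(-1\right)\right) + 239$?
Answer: $119$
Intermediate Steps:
$G = -119$ ($G = -6 - 113 = -119$)
$\left(G + 1 \left(-1\right)\right) + 239 = \left(-119 + 1 \left(-1\right)\right) + 239 = \left(-119 - 1\right) + 239 = -120 + 239 = 119$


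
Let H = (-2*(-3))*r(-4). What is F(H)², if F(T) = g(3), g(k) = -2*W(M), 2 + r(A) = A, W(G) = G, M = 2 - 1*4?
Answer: 16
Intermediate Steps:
M = -2 (M = 2 - 4 = -2)
r(A) = -2 + A
H = -36 (H = (-2*(-3))*(-2 - 4) = 6*(-6) = -36)
g(k) = 4 (g(k) = -2*(-2) = 4)
F(T) = 4
F(H)² = 4² = 16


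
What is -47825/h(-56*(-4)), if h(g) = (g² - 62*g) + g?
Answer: -47825/36512 ≈ -1.3098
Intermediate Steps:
h(g) = g² - 61*g
-47825/h(-56*(-4)) = -47825*1/(224*(-61 - 56*(-4))) = -47825*1/(224*(-61 + 224)) = -47825/(224*163) = -47825/36512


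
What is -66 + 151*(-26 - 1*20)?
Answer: -7012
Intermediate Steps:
-66 + 151*(-26 - 1*20) = -66 + 151*(-26 - 20) = -66 + 151*(-46) = -66 - 6946 = -7012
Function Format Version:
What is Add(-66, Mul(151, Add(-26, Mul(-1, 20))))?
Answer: -7012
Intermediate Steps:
Add(-66, Mul(151, Add(-26, Mul(-1, 20)))) = Add(-66, Mul(151, Add(-26, -20))) = Add(-66, Mul(151, -46)) = Add(-66, -6946) = -7012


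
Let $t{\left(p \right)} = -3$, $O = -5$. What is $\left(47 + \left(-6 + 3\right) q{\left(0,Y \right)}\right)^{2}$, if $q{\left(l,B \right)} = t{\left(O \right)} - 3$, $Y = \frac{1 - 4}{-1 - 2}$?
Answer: $4225$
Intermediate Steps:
$Y = 1$ ($Y = - \frac{3}{-3} = \left(-3\right) \left(- \frac{1}{3}\right) = 1$)
$q{\left(l,B \right)} = -6$ ($q{\left(l,B \right)} = -3 - 3 = -6$)
$\left(47 + \left(-6 + 3\right) q{\left(0,Y \right)}\right)^{2} = \left(47 + \left(-6 + 3\right) \left(-6\right)\right)^{2} = \left(47 - -18\right)^{2} = \left(47 + 18\right)^{2} = 65^{2} = 4225$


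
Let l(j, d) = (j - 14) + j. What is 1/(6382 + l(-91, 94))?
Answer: 1/6186 ≈ 0.00016166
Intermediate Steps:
l(j, d) = -14 + 2*j (l(j, d) = (-14 + j) + j = -14 + 2*j)
1/(6382 + l(-91, 94)) = 1/(6382 + (-14 + 2*(-91))) = 1/(6382 + (-14 - 182)) = 1/(6382 - 196) = 1/6186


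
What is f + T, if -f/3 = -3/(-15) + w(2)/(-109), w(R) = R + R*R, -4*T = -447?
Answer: 242667/2180 ≈ 111.32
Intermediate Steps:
T = 447/4 (T = -¼*(-447) = 447/4 ≈ 111.75)
w(R) = R + R²
f = -237/545 (f = -3*(-3/(-15) + (2*(1 + 2))/(-109)) = -3*(-3*(-1/15) + (2*3)*(-1/109)) = -3*(⅕ + 6*(-1/109)) = -3*(⅕ - 6/109) = -3*79/545 = -237/545 ≈ -0.43486)
f + T = -237/545 + 447/4 = 242667/2180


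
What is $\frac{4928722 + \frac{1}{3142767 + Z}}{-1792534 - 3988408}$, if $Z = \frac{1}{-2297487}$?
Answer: $- \frac{35587671233820034703}{41741097046611429376} \approx -0.85258$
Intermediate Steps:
$Z = - \frac{1}{2297487} \approx -4.3526 \cdot 10^{-7}$
$\frac{4928722 + \frac{1}{3142767 + Z}}{-1792534 - 3988408} = \frac{4928722 + \frac{1}{3142767 - \frac{1}{2297487}}}{-1792534 - 3988408} = \frac{4928722 + \frac{1}{\frac{7220466326528}{2297487}}}{-5780942} = \left(4928722 + \frac{2297487}{7220466326528}\right) \left(- \frac{1}{5780942}\right) = \frac{35587671233820034703}{7220466326528} \left(- \frac{1}{5780942}\right) = - \frac{35587671233820034703}{41741097046611429376}$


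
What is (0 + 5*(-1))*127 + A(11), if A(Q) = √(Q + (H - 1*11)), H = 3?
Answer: -635 + √3 ≈ -633.27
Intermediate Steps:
A(Q) = √(-8 + Q) (A(Q) = √(Q + (3 - 1*11)) = √(Q + (3 - 11)) = √(Q - 8) = √(-8 + Q))
(0 + 5*(-1))*127 + A(11) = (0 + 5*(-1))*127 + √(-8 + 11) = (0 - 5)*127 + √3 = -5*127 + √3 = -635 + √3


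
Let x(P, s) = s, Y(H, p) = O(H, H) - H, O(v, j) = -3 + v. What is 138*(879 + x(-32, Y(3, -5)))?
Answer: 120888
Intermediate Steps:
Y(H, p) = -3 (Y(H, p) = (-3 + H) - H = -3)
138*(879 + x(-32, Y(3, -5))) = 138*(879 - 3) = 138*876 = 120888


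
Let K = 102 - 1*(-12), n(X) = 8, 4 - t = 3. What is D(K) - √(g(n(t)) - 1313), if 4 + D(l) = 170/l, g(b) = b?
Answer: -143/57 - 3*I*√145 ≈ -2.5088 - 36.125*I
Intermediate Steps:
t = 1 (t = 4 - 1*3 = 4 - 3 = 1)
K = 114 (K = 102 + 12 = 114)
D(l) = -4 + 170/l
D(K) - √(g(n(t)) - 1313) = (-4 + 170/114) - √(8 - 1313) = (-4 + 170*(1/114)) - √(-1305) = (-4 + 85/57) - 3*I*√145 = -143/57 - 3*I*√145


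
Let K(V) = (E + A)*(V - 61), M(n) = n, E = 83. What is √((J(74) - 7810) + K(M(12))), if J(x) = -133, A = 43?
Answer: I*√14117 ≈ 118.81*I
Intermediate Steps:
K(V) = -7686 + 126*V (K(V) = (83 + 43)*(V - 61) = 126*(-61 + V) = -7686 + 126*V)
√((J(74) - 7810) + K(M(12))) = √((-133 - 7810) + (-7686 + 126*12)) = √(-7943 + (-7686 + 1512)) = √(-7943 - 6174) = √(-14117) = I*√14117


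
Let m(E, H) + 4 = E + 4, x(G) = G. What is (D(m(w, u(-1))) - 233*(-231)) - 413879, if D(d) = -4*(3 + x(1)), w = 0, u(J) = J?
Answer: -360072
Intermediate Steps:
m(E, H) = E (m(E, H) = -4 + (E + 4) = -4 + (4 + E) = E)
D(d) = -16 (D(d) = -4*(3 + 1) = -4*4 = -16)
(D(m(w, u(-1))) - 233*(-231)) - 413879 = (-16 - 233*(-231)) - 413879 = (-16 + 53823) - 413879 = 53807 - 413879 = -360072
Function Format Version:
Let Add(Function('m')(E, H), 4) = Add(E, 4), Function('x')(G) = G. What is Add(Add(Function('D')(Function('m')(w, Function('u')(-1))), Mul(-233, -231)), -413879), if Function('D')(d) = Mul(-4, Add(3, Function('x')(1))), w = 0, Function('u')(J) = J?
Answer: -360072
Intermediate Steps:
Function('m')(E, H) = E (Function('m')(E, H) = Add(-4, Add(E, 4)) = Add(-4, Add(4, E)) = E)
Function('D')(d) = -16 (Function('D')(d) = Mul(-4, Add(3, 1)) = Mul(-4, 4) = -16)
Add(Add(Function('D')(Function('m')(w, Function('u')(-1))), Mul(-233, -231)), -413879) = Add(Add(-16, Mul(-233, -231)), -413879) = Add(Add(-16, 53823), -413879) = Add(53807, -413879) = -360072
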